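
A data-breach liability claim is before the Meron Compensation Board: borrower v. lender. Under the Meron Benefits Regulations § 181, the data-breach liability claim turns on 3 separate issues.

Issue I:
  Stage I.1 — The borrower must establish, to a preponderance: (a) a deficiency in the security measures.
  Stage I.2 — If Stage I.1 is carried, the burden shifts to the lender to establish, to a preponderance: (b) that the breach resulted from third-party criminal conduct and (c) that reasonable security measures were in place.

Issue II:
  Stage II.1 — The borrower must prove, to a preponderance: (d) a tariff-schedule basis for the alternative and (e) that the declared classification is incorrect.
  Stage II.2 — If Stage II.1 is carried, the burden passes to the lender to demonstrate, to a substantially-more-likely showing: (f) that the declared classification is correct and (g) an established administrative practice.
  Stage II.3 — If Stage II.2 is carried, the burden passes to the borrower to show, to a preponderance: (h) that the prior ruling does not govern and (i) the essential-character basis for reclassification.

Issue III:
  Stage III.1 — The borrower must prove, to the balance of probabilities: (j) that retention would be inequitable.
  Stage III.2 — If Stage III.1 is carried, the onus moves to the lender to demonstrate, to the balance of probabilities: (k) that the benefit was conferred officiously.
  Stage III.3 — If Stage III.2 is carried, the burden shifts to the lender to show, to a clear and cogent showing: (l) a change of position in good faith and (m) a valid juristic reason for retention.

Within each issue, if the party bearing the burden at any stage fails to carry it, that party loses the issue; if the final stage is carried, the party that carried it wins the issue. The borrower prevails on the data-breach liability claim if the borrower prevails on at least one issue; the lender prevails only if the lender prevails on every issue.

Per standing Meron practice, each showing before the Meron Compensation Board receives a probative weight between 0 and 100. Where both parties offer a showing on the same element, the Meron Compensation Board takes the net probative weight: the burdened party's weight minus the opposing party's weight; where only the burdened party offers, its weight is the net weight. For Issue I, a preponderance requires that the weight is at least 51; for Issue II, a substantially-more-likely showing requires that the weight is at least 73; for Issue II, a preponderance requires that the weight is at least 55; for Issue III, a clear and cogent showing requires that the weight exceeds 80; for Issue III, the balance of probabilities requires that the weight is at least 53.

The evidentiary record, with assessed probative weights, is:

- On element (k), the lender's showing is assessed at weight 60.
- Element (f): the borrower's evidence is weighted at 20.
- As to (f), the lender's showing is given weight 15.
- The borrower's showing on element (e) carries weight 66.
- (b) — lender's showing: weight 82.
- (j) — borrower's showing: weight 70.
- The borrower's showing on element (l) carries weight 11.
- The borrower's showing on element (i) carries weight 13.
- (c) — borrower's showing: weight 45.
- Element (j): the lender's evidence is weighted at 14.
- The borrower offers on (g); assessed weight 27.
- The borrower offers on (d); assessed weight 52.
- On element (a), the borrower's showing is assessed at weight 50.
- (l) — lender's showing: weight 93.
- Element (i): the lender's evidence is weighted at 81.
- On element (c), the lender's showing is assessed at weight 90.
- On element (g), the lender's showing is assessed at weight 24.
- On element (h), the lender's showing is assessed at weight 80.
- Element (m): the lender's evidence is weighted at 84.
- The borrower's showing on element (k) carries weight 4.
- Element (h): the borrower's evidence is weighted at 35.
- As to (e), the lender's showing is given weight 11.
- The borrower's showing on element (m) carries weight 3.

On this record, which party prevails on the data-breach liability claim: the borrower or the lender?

lender

— Issue I —
At Stage I.1 the borrower must meet a preponderance (weight is at least 51): on (a) the weight is 50, which does not reach 51, so (a) does not meet the standard.
  The borrower does not carry Stage I.1.
The lender prevails on this issue.
— Issue II —
At Stage II.1 the borrower must meet a preponderance (weight is at least 55): on (d) the weight is 52, which does not reach 55, so (d) does not meet the standard; on (e) the weight is 66 less the opposing 11 gives net 55, ≥ 55, so (e) meets the standard.
  The borrower does not carry Stage II.1.
The lender prevails on this issue.
— Issue III —
Stage III.1 — burden on borrower; standard: the balance of probabilities (weight is at least 53).
    (j): 70 − 14 = 56 ≥ 53 [met]
  The borrower carries Stage III.1; the lender now bears the burden.
Stage III.2 — burden on lender; standard: the balance of probabilities (weight is at least 53).
    (k): 60 − 4 = 56 ≥ 53 [met]
  Stage III.2 carried; the burden remains with the lender.
Stage III.3 — burden on lender; standard: a clear and cogent showing (weight exceeds 80).
    (l): 93 − 11 = 82 > 80 [met]
    (m): 84 − 3 = 81 > 80 [met]
  Stage III.3 carried; the final stage is satisfied.
With every stage satisfied, the lender prevails on this issue.
Per-issue: Issue I → lender; Issue II → lender; Issue III → lender. The borrower must prevail on at least one issue; overall, the lender prevails.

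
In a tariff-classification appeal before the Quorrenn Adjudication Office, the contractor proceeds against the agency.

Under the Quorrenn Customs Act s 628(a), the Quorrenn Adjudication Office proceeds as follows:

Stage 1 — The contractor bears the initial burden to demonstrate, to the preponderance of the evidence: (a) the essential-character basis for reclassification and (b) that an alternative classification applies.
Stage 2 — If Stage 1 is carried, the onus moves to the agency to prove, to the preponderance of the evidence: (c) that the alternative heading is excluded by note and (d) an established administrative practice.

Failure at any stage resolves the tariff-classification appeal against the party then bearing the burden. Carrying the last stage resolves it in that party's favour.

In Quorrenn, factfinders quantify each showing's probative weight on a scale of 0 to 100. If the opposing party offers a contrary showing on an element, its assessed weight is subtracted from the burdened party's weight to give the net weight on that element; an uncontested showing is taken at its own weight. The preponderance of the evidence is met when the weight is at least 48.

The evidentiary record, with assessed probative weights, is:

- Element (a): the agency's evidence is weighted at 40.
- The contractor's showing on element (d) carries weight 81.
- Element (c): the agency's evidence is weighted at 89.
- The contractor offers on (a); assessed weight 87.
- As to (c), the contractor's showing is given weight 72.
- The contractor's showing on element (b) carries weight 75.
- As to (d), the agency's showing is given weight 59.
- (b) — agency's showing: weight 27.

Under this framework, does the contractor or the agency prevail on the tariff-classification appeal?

At Stage 1 the contractor must meet the preponderance of the evidence (weight is at least 48): on (a) the weight is 87 less the opposing 40 gives net 47, which does not reach 48, so (a) does not meet the standard; on (b) the weight is 75 less the opposing 27 gives net 48, ≥ 48, so (b) meets the standard.
  The contractor does not carry Stage 1.
The analysis ends at Stage 1; the agency prevails.

agency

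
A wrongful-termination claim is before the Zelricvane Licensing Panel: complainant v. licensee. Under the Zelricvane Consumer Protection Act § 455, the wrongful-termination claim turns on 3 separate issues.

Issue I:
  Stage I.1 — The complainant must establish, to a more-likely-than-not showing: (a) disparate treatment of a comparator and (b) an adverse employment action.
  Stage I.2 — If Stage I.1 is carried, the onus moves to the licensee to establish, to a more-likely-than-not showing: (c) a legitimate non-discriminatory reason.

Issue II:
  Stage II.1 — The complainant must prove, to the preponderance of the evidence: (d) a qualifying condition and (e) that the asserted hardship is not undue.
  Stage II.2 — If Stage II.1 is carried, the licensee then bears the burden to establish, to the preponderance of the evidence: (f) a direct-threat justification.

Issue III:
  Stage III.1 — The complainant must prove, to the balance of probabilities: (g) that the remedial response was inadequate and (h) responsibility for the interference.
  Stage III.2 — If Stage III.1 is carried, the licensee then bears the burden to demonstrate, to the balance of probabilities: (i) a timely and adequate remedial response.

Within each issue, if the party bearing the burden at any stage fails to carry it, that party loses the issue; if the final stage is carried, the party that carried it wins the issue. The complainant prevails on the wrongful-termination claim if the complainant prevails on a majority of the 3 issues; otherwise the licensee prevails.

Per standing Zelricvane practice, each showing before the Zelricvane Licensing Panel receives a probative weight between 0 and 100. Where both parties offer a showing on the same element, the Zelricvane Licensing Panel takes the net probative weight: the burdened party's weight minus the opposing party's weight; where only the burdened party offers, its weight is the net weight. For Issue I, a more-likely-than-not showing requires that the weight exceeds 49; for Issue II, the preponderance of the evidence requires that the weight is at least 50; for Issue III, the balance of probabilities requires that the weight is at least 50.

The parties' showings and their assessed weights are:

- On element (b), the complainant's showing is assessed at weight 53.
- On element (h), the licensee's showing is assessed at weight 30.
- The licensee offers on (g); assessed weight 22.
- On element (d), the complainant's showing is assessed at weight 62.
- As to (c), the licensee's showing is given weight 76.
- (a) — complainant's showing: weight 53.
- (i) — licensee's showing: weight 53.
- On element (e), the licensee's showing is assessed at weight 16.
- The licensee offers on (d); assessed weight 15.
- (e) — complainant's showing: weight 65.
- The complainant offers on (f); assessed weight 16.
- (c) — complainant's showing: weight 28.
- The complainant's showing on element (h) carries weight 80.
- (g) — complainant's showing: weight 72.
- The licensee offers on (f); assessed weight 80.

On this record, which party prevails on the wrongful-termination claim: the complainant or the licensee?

— Issue I —
At Stage I.1 the complainant must meet a more-likely-than-not showing (weight exceeds 49): on (a) the weight is 53, > 49, so (a) meets the standard; on (b) the weight is 53, > 49, so (b) meets the standard.
  Stage I.1 is satisfied; the onus moves to the licensee.
At Stage I.2 the licensee must meet a more-likely-than-not showing (weight exceeds 49): on (c) the weight is 76 less the opposing 28 gives net 48, which does not exceed 49, so (c) does not meet the standard.
  Not every element is met, so the licensee fails to carry Stage I.2.
The complainant prevails on this issue.
— Issue II —
Stage II.1 (complainant, the preponderance of the evidence, weight is at least 50): (d) net 62−15=47 < 50 — fails; (e) net 65−16=49 < 50 — fails.
  The complainant does not carry Stage II.1.
The licensee prevails on this issue.
— Issue III —
At Stage III.1 the complainant must meet the balance of probabilities (weight is at least 50): on (g) the weight is 72 less the opposing 22 gives net 50, ≥ 50, so (g) meets the standard; on (h) the weight is 80 less the opposing 30 gives net 50, ≥ 50, so (h) meets the standard.
  Stage III.1 is satisfied; the onus moves to the licensee.
At Stage III.2 the licensee must meet the balance of probabilities (weight is at least 50): on (i) the weight is 53, ≥ 50, so (i) meets the standard.
  All elements met at the final stage.
All stages carried — the licensee prevails on this issue.
Per-issue: Issue I → complainant; Issue II → licensee; Issue III → licensee. The complainant must prevail on a majority of issues; overall, the licensee prevails.

licensee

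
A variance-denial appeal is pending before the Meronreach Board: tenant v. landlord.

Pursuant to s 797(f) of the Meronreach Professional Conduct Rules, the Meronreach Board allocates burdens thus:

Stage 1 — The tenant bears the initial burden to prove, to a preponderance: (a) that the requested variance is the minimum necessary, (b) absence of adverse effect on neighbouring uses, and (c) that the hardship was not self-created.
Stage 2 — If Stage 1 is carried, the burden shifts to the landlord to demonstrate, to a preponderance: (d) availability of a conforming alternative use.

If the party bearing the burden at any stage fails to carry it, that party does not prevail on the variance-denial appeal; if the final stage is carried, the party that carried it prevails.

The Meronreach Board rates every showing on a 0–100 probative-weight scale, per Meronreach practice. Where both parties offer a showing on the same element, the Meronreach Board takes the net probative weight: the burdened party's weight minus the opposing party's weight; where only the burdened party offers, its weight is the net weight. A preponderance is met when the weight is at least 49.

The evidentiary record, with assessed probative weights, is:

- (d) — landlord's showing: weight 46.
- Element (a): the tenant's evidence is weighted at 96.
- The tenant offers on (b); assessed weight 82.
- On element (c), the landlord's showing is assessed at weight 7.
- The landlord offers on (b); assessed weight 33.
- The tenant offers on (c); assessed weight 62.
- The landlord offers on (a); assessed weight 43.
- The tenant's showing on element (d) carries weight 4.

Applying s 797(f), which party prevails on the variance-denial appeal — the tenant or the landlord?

At Stage 1 the tenant must meet a preponderance (weight is at least 49): on (a) the weight is 96 less the opposing 43 gives net 53, which does reach 49, so (a) meets the standard; on (b) the weight is 82 less the opposing 33 gives net 49, ≥ 49, so (b) meets the standard; on (c) the weight is 62 less the opposing 7 gives net 55, which does reach 49, so (c) meets the standard.
  Stage 1 carried; the burden shifts to the landlord.
At Stage 2 the landlord must meet a preponderance (weight is at least 49): on (d) the weight is 46 less the opposing 4 gives net 42, which does not reach 49, so (d) does not meet the standard.
  Not every element is met, so the landlord fails to carry Stage 2.
The tenant prevails.

tenant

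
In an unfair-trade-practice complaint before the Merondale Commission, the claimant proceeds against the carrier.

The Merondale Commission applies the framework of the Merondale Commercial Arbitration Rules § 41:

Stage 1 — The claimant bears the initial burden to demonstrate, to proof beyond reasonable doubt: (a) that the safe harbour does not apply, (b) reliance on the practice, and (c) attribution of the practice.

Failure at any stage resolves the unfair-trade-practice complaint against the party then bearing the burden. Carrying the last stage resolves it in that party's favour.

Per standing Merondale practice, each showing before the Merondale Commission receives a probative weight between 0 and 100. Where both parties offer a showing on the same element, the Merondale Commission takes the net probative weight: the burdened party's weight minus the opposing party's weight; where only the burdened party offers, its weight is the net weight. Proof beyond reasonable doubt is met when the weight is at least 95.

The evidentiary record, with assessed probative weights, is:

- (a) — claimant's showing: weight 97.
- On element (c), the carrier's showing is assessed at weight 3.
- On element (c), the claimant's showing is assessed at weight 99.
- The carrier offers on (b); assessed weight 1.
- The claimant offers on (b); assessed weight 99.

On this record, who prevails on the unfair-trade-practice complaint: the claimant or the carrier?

Stage 1 (claimant, proof beyond reasonable doubt, weight is at least 95): (a) 97 ≥ 95 — meets; (b) net 99−1=98 ≥ 95 — meets; (c) net 99−3=96 ≥ 95 — meets.
  All elements met at the final stage.
Every stage carried; the claimant prevails.

claimant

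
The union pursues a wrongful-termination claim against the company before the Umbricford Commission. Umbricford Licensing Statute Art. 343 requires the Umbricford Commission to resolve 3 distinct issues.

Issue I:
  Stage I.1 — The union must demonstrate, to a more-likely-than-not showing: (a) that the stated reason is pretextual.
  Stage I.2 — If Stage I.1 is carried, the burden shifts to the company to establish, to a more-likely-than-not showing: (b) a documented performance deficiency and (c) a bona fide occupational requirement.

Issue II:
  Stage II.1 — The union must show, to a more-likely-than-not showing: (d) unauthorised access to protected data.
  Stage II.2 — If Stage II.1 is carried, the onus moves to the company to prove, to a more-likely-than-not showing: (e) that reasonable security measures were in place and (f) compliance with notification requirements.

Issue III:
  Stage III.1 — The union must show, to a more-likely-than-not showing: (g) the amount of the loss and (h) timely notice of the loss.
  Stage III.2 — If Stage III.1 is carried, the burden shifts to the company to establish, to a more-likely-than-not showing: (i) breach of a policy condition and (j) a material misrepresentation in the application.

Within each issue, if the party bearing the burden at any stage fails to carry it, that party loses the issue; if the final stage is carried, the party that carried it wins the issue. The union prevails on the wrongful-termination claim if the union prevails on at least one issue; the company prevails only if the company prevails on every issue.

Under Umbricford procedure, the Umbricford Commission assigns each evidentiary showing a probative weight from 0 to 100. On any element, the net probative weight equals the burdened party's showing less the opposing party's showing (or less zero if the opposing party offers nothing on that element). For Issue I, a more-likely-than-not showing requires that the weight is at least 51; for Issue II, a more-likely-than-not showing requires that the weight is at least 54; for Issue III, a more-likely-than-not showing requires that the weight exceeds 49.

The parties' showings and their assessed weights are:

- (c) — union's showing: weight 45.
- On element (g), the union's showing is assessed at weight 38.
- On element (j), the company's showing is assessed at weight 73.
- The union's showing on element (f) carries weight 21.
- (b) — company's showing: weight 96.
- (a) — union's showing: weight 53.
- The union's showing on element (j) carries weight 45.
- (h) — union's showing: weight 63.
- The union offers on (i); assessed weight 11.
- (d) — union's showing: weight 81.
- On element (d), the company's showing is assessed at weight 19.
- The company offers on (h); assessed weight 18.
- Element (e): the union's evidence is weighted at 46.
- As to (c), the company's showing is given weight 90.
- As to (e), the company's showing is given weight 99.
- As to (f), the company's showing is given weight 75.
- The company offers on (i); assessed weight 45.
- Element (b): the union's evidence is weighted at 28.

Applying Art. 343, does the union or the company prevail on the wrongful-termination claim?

— Issue I —
Stage I.1 — burden on union; standard: a more-likely-than-not showing (weight is at least 51).
    (a): 53 ≥ 51 [met]
  All elements met. The burden passes to the company.
Stage I.2 — burden on company; standard: a more-likely-than-not showing (weight is at least 51).
    (b): 96 − 28 = 68 ≥ 51 [met]
    (c): 90 − 45 = 45 < 51 [not met]
  The company does not carry Stage I.2.
The union prevails on this issue.
— Issue II —
Stage II.1 — burden on union; standard: a more-likely-than-not showing (weight is at least 54).
    (d): 81 − 19 = 62 ≥ 54 [met]
  Stage II.1 is satisfied; the onus moves to the company.
Stage II.2 — burden on company; standard: a more-likely-than-not showing (weight is at least 54).
    (e): 99 − 46 = 53 < 54 [not met]
    (f): 75 − 21 = 54 ≥ 54 [met]
  Not every element is met, so the company fails to carry Stage II.2.
So the union prevails on this issue.
— Issue III —
Stage III.1 — burden on union; standard: a more-likely-than-not showing (weight exceeds 49).
    (g): 38 ≤ 49 [not met]
    (h): 63 − 18 = 45 ≤ 49 [not met]
  Not every element is met, so the union fails to carry Stage III.1.
So the company prevails on this issue.
Per-issue: Issue I → union; Issue II → union; Issue III → company. The union must prevail on at least one issue; overall, the union prevails.

union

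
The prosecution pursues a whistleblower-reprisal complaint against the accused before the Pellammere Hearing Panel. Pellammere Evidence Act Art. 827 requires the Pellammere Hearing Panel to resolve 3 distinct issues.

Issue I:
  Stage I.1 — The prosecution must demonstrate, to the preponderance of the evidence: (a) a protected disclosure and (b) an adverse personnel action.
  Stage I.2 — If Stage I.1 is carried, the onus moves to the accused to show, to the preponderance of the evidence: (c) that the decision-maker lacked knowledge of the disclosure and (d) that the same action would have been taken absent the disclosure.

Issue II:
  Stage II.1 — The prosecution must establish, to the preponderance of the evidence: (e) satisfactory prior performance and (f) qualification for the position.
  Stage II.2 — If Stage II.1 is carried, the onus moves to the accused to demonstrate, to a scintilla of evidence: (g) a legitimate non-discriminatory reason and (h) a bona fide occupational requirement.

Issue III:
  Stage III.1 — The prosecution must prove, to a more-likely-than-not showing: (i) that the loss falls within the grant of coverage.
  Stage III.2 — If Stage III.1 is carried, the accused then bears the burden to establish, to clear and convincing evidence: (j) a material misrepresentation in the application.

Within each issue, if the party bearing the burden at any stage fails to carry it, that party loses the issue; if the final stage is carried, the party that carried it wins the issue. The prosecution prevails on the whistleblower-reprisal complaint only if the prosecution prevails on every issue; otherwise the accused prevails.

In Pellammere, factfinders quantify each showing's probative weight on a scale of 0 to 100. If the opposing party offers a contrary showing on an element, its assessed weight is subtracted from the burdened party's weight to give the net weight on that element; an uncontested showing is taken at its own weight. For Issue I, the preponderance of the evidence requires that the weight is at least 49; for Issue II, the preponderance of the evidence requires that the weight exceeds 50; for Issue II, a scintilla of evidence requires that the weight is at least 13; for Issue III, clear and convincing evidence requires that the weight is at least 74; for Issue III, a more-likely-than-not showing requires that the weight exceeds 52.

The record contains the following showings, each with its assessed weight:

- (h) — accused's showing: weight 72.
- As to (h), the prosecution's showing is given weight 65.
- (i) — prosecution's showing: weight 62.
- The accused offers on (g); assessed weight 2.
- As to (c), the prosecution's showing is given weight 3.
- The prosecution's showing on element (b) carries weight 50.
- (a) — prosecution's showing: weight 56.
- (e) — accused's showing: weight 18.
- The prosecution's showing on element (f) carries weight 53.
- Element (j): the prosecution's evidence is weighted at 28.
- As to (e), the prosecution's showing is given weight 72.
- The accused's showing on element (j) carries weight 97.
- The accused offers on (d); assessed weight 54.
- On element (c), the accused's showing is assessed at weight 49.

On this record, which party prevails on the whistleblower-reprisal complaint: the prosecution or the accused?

prosecution

— Issue I —
Stage I.1 (prosecution, the preponderance of the evidence, weight is at least 49): (a) 56 ≥ 49 — meets; (b) 50 ≥ 49 — meets.
  All elements met. The burden passes to the accused.
Stage I.2 (accused, the preponderance of the evidence, weight is at least 49): (c) net 49−3=46 < 49 — fails; (d) 54 ≥ 49 — meets.
  Stage I.2 not carried; the accused fails its burden.
So the prosecution prevails on this issue.
— Issue II —
Stage II.1 (prosecution, the preponderance of the evidence, weight exceeds 50): (e) net 72−18=54 > 50 — meets; (f) 53 > 50 — meets.
  The prosecution carries Stage II.1; the accused now bears the burden.
Stage II.2 (accused, a scintilla of evidence, weight is at least 13): (g) 2 < 13 — fails; (h) net 72−65=7 < 13 — fails.
  The accused does not carry Stage II.2.
The prosecution prevails on this issue.
— Issue III —
Stage III.1 (prosecution, a more-likely-than-not showing, weight exceeds 52): (i) 62 > 52 — meets.
  The prosecution carries Stage III.1; the accused now bears the burden.
Stage III.2 (accused, clear and convincing evidence, weight is at least 74): (j) net 97−28=69 < 74 — fails.
  The accused does not carry Stage III.2.
The analysis ends at Stage III.2; the prosecution prevails on this issue.
Per-issue: Issue I → prosecution; Issue II → prosecution; Issue III → prosecution. The prosecution must prevail on every issue; overall, the prosecution prevails.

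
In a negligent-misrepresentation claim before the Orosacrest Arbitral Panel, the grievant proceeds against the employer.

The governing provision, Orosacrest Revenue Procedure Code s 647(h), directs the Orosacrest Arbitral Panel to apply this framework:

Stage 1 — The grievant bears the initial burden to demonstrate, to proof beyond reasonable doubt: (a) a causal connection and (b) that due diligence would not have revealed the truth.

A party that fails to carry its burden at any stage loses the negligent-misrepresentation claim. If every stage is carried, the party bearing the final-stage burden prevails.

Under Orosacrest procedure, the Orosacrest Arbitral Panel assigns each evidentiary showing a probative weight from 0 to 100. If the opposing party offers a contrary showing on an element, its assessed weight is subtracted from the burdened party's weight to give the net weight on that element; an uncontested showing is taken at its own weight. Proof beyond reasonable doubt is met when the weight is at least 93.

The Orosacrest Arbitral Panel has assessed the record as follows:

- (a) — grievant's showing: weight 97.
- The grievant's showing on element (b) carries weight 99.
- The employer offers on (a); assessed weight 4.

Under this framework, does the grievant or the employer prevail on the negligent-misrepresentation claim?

grievant

At Stage 1 the grievant must meet proof beyond reasonable doubt (weight is at least 93): on (a) the weight is 97 less the opposing 4 gives net 93, ≥ 93, so (a) meets the standard; on (b) the weight is 99, which does reach 93, so (b) meets the standard.
  The grievant carries the last stage.
All stages carried — the grievant prevails.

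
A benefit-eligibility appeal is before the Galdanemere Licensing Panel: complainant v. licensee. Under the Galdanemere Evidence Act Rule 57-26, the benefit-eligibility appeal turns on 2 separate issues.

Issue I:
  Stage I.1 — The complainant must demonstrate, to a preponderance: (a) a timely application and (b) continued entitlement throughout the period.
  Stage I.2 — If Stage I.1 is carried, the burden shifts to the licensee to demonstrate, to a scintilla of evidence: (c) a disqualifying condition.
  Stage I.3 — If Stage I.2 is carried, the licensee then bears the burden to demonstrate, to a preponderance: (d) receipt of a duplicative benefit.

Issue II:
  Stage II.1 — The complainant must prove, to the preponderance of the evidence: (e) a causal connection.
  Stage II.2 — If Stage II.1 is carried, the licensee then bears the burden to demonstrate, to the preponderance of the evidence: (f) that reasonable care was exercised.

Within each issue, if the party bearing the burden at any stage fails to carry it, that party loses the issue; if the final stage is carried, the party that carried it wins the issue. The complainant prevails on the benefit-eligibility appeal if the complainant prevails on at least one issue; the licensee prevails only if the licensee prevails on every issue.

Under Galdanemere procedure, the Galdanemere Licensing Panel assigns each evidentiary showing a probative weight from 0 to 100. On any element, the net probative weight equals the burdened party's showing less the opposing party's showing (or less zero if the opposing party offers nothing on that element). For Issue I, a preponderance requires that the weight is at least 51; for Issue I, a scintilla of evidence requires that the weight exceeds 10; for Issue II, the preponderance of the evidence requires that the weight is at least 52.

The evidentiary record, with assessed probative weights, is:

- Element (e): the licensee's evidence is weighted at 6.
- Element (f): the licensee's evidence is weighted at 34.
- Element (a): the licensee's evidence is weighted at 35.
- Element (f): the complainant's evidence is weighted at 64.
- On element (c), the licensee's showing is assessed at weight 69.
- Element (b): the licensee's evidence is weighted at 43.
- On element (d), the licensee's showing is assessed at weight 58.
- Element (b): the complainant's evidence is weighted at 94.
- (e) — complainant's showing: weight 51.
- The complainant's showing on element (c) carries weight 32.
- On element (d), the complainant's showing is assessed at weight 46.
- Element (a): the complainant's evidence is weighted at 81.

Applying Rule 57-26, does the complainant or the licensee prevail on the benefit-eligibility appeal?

licensee

— Issue I —
Stage I.1 (complainant, a preponderance, weight is at least 51): (a) net 81−35=46 < 51 — fails; (b) net 94−43=51 ≥ 51 — meets.
  The complainant does not carry Stage I.1.
So the licensee prevails on this issue.
— Issue II —
At Stage II.1 the complainant must meet the preponderance of the evidence (weight is at least 52): on (e) the weight is 51 less the opposing 6 gives net 45, which does not reach 52, so (e) does not meet the standard.
  The complainant does not carry Stage II.1.
The analysis ends at Stage II.1; the licensee prevails on this issue.
Per-issue: Issue I → licensee; Issue II → licensee. The complainant must prevail on at least one issue; overall, the licensee prevails.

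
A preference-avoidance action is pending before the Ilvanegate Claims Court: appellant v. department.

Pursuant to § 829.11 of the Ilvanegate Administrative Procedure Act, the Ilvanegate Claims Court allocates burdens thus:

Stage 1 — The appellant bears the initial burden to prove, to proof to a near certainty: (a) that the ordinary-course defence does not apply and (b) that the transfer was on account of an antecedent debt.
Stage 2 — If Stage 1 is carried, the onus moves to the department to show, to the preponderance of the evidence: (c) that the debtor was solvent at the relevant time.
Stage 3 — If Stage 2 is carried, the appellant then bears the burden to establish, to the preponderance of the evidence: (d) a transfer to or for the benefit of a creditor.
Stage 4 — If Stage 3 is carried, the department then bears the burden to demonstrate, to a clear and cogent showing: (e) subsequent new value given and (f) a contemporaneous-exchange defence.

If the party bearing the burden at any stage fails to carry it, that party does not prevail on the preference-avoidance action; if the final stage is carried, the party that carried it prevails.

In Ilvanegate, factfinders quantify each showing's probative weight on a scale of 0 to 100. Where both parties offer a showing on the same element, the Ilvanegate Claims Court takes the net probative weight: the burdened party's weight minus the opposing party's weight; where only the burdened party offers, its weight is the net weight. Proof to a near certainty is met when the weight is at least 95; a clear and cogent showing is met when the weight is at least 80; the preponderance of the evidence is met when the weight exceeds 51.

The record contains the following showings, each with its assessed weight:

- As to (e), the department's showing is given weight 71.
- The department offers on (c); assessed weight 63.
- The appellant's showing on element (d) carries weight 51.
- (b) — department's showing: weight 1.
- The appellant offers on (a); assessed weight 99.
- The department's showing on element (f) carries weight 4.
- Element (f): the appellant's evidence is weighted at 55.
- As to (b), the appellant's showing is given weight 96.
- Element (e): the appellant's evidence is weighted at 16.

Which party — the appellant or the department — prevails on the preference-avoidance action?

Stage 1 — burden on appellant; standard: proof to a near certainty (weight is at least 95).
    (a): 99 ≥ 95 [met]
    (b): 96 − 1 = 95 ≥ 95 [met]
  The appellant carries Stage 1; the department now bears the burden.
Stage 2 — burden on department; standard: the preponderance of the evidence (weight exceeds 51).
    (c): 63 > 51 [met]
  All elements met. The burden passes to the appellant.
Stage 3 — burden on appellant; standard: the preponderance of the evidence (weight exceeds 51).
    (d): 51 ≤ 51 [not met]
  The appellant does not carry Stage 3.
So the department prevails.

department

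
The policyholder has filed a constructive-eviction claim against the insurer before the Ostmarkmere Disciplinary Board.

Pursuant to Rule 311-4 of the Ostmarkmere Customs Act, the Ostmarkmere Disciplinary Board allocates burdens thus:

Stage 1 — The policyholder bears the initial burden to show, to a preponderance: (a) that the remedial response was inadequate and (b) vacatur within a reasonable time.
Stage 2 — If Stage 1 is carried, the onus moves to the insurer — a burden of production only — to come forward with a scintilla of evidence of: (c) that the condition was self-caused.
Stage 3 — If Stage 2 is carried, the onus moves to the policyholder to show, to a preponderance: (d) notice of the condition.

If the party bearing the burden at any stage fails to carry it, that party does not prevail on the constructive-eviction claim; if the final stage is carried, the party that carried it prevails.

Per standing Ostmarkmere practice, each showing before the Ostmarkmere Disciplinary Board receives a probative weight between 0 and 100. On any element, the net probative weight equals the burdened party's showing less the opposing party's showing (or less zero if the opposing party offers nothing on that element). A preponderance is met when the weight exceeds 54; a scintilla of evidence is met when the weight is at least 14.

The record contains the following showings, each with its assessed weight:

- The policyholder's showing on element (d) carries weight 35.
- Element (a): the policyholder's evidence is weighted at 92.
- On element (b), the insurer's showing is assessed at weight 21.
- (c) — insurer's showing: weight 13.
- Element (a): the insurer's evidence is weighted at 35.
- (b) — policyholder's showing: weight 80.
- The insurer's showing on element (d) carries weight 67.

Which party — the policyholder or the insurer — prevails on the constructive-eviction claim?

Stage 1 — burden on policyholder; standard: a preponderance (weight exceeds 54).
    (a): 92 − 35 = 57 > 54 [met]
    (b): 80 − 21 = 59 > 54 [met]
  Stage 1 carried; the burden shifts to the insurer.
Stage 2 — burden on insurer; standard: a scintilla of evidence (weight is at least 14).
    (c): 13 < 14 [not met]
  Stage 2 not carried; the insurer fails its burden.
The analysis ends at Stage 2; the policyholder prevails.

policyholder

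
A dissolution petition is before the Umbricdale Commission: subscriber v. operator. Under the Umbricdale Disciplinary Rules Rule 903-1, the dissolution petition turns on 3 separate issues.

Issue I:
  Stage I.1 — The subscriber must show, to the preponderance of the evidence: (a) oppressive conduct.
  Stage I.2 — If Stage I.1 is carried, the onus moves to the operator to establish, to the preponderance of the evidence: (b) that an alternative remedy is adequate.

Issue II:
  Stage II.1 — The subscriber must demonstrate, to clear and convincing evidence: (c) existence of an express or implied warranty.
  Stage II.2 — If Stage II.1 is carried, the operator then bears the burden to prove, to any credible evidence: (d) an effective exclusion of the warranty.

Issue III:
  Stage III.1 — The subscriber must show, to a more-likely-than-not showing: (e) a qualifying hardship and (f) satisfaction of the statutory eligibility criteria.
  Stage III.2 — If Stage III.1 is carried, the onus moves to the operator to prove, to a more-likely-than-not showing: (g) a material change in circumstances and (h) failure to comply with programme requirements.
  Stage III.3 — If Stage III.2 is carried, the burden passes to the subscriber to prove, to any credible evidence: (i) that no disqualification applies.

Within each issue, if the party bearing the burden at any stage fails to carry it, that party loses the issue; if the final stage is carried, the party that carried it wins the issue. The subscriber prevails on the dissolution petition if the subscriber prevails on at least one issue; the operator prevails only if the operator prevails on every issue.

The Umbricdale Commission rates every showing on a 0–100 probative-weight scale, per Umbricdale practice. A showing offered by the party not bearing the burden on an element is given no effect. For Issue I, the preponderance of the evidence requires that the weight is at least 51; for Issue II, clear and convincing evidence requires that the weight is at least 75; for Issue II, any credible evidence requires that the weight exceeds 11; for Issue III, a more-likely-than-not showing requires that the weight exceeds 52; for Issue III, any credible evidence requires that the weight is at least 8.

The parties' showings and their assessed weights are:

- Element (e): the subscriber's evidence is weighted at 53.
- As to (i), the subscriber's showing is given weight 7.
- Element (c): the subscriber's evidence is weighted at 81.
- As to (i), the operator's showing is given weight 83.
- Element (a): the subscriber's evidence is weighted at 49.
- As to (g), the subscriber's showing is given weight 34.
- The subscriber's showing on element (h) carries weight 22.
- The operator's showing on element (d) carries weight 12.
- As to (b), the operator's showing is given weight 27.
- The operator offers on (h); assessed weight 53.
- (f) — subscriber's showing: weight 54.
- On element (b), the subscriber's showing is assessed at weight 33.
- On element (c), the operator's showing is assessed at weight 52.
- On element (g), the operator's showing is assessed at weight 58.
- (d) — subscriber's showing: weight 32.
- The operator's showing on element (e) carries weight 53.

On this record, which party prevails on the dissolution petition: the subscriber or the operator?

— Issue I —
At Stage I.1 the subscriber must meet the preponderance of the evidence (weight is at least 51): on (a) the weight is 49, < 51, so (a) does not meet the standard.
  Stage I.1 not carried; the subscriber fails its burden.
The analysis ends at Stage I.1; the operator prevails on this issue.
— Issue II —
Stage II.1 (subscriber, clear and convincing evidence, weight is at least 75): (c) 81 (operator's 52 disregarded) ≥ 75 — meets.
  Stage II.1 is satisfied; the onus moves to the operator.
Stage II.2 (operator, any credible evidence, weight exceeds 11): (d) 12 (subscriber's 32 disregarded) > 11 — meets.
  Stage II.2 carried; the final stage is satisfied.
With every stage satisfied, the operator prevails on this issue.
— Issue III —
Stage III.1 (subscriber, a more-likely-than-not showing, weight exceeds 52): (e) 53 (operator's 53 disregarded) > 52 — meets; (f) 54 > 52 — meets.
  The subscriber carries Stage III.1; the operator now bears the burden.
Stage III.2 (operator, a more-likely-than-not showing, weight exceeds 52): (g) 58 (subscriber's 34 disregarded) > 52 — meets; (h) 53 (subscriber's 22 disregarded) > 52 — meets.
  Stage III.2 is satisfied; the onus moves to the subscriber.
Stage III.3 (subscriber, any credible evidence, weight is at least 8): (i) 7 (operator's 83 disregarded) < 8 — fails.
  The subscriber does not carry Stage III.3.
The operator prevails on this issue.
Per-issue: Issue I → operator; Issue II → operator; Issue III → operator. The subscriber must prevail on at least one issue; overall, the operator prevails.

operator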